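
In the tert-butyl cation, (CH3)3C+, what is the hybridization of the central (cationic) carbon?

sp²

Three σ bonds and an empty p orbital; no lone pair → steric number 3 → sp2 and planar.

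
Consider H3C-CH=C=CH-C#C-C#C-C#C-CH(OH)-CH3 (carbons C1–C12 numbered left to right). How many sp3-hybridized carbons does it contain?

3

C1: sp3 ✓
C2: sp2
C3: sp
C4: sp2
C5: sp
C6: sp
C7: sp
C8: sp
C9: sp
C10: sp
C11: sp3 ✓
C12: sp3 ✓
C1, C11, C12 → 3 sp3 carbons.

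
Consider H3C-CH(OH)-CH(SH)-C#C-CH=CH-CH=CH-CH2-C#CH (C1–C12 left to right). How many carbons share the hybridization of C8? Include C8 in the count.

C8 is sp2 (one π bond).
C1: sp3
C2: sp3
C3: sp3
C4: sp
C5: sp
C6: sp2 ✓
C7: sp2 ✓
C8: sp2 ✓
C9: sp2 ✓
C10: sp3
C11: sp
C12: sp
4 carbons are sp2.

4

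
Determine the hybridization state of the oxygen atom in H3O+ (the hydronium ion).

sp³

Three σ bonds + one lone pair = steric number 4 → sp3.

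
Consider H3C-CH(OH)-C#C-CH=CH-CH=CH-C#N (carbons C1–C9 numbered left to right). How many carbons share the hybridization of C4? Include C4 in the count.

C4 is sp (two π bonds).
C1: sp3
C2: sp3
C3: sp ✓
C4: sp ✓
C5: sp2
C6: sp2
C7: sp2
C8: sp2
C9: sp ✓
3 carbons are sp.

3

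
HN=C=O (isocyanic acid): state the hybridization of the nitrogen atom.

The nitrogen atom: 2 σ bonds and 1 lone pair, plus one π bond — 3 electron domains, sp2.

sp^2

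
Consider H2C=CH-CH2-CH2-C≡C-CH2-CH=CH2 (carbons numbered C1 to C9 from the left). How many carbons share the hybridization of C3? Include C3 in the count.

C3 is sp3 (only σ bonds).
C1: sp2
C2: sp2
C3: sp3 ✓
C4: sp3 ✓
C5: sp
C6: sp
C7: sp3 ✓
C8: sp2
C9: sp2
3 carbons are sp3.

3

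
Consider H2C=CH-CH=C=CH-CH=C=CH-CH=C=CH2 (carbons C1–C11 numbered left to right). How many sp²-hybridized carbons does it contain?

C1: sp2 ✓
C2: sp2 ✓
C3: sp2 ✓
C4: sp
C5: sp2 ✓
C6: sp2 ✓
C7: sp
C8: sp2 ✓
C9: sp2 ✓
C10: sp
C11: sp2 ✓
C1, C2, C3, C5, C6, C8, C9, C11 → 8 sp2 carbons.

8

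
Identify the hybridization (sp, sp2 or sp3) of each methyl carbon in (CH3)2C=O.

sp3

Each methyl carbon has 4 σ bonds: steric number 4 → sp3.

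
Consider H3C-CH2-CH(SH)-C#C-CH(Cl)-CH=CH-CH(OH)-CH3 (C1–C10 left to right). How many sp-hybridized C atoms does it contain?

2

C1: sp3
C2: sp3
C3: sp3
C4: sp ✓
C5: sp ✓
C6: sp3
C7: sp2
C8: sp2
C9: sp3
C10: sp3
C4, C5 → 2 sp carbons.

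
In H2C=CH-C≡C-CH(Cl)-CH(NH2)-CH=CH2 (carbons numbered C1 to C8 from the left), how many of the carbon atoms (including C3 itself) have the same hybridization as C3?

2

C3 is sp (two π bonds).
C1: sp2
C2: sp2
C3: sp ✓
C4: sp ✓
C5: sp3
C6: sp3
C7: sp2
C8: sp2
2 carbons are sp.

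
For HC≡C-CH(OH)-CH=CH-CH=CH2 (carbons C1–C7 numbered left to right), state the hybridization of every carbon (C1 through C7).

C1 (2 σ bonds, plus two π bonds) has steric number 2: sp.
C2 has 2 σ bonds, plus two π bonds: steric number 2 → sp.
C3: 4 σ bonds; 4 regions of electron density → sp3.
C4 (3 σ bonds, plus one π bond) has steric number 3: sp2.
C5: 3 σ bonds, plus one π bond — 3 electron domains, sp2.
C6 carries 3 σ bonds, plus one π bond, giving a steric number of 3, so it is sp2.
C7: 3 σ bonds, plus one π bond; 3 regions of electron density → sp2.

C1 sp, C2 sp, C3 sp3, C4 sp2, C5 sp2, C6 sp2, C7 sp2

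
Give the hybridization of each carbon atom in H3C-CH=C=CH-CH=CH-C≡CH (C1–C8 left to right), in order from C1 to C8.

C1 — 4 σ bonds. Steric number 4, so sp3.
C2 (3 σ bonds, plus one π bond) has steric number 3: sp2.
C3 is sp: 2 σ bonds, plus two π bonds, 2 electron-density regions.
C4 has 3 σ bonds, plus one π bond: steric number 3 → sp2.
C5 — 3 σ bonds, plus one π bond. Steric number 3, so sp2.
C6: 3 σ bonds, plus one π bond — 3 electron domains, sp2.
C7: 2 σ bonds, plus two π bonds; 2 regions of electron density → sp.
C8 carries 2 σ bonds, plus two π bonds, giving a steric number of 2, so it is sp.

C1 sp3, C2 sp2, C3 sp, C4 sp2, C5 sp2, C6 sp2, C7 sp, C8 sp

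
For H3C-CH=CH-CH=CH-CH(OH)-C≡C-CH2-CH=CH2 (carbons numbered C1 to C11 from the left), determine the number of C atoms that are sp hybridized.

C1: sp3
C2: sp2
C3: sp2
C4: sp2
C5: sp2
C6: sp3
C7: sp ✓
C8: sp ✓
C9: sp3
C10: sp2
C11: sp2
C7, C8 → 2 sp carbons.

2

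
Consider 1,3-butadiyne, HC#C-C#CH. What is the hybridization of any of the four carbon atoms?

sp

Every carbon is part of a C≡C triple bond: two σ regions → sp.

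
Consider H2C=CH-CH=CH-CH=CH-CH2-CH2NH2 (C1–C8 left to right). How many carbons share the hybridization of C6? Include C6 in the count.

C6 is sp2 (one π bond).
C1: sp2 ✓
C2: sp2 ✓
C3: sp2 ✓
C4: sp2 ✓
C5: sp2 ✓
C6: sp2 ✓
C7: sp3
C8: sp3
6 carbons are sp2.

6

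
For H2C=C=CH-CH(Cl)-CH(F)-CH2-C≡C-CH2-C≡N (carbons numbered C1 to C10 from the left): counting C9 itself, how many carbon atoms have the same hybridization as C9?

4

C9 is sp3 (only σ bonds).
C1: sp2
C2: sp
C3: sp2
C4: sp3 ✓
C5: sp3 ✓
C6: sp3 ✓
C7: sp
C8: sp
C9: sp3 ✓
C10: sp
4 carbons are sp3.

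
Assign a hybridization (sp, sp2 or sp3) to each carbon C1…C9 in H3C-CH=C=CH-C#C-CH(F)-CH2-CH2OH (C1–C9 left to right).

C1 sp3, C2 sp2, C3 sp, C4 sp2, C5 sp, C6 sp, C7 sp3, C8 sp3, C9 sp3

C1 (4 σ bonds) has steric number 4: sp3.
C2 carries 3 σ bonds, plus one π bond, giving a steric number of 3, so it is sp2.
C3: 2 σ bonds, plus two π bonds; 2 regions of electron density → sp.
C4: 3 σ bonds, plus one π bond — 3 electron domains, sp2.
C5 has 2 σ bonds, plus two π bonds: steric number 2 → sp.
C6 has 2 σ bonds, plus two π bonds: steric number 2 → sp.
C7 (4 σ bonds) has steric number 4: sp3.
C8 has 4 σ bonds: steric number 4 → sp3.
C9 has 4 σ bonds: steric number 4 → sp3.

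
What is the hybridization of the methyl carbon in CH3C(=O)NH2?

sp^3

The methyl carbon has 4 σ bonds: steric number 4 → sp3.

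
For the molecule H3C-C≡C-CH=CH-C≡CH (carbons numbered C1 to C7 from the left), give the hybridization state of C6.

sp

C6 is sp: 2 σ bonds, plus two π bonds, 2 electron-density regions.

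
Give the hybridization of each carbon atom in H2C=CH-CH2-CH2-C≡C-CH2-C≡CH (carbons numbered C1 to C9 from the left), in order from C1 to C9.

C1: 3 σ bonds, plus one π bond — 3 electron domains, sp2.
C2 carries 3 σ bonds, plus one π bond, giving a steric number of 3, so it is sp2.
C3 carries 4 σ bonds, giving a steric number of 4, so it is sp3.
C4 is sp3: 4 σ bonds, 4 electron-density regions.
C5 is sp: 2 σ bonds, plus two π bonds, 2 electron-density regions.
C6 carries 2 σ bonds, plus two π bonds, giving a steric number of 2, so it is sp.
C7 is sp3: 4 σ bonds, 4 electron-density regions.
C8 carries 2 σ bonds, plus two π bonds, giving a steric number of 2, so it is sp.
C9 (2 σ bonds, plus two π bonds) has steric number 2: sp.

C1 sp2, C2 sp2, C3 sp3, C4 sp3, C5 sp, C6 sp, C7 sp3, C8 sp, C9 sp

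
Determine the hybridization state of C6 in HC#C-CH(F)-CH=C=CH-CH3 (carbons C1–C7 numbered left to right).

C6 (3 σ bonds, plus one π bond) has steric number 3: sp2.

sp²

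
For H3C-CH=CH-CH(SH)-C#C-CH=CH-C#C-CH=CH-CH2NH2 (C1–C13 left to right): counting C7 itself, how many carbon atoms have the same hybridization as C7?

C7 is sp2 (one π bond).
C1: sp3
C2: sp2 ✓
C3: sp2 ✓
C4: sp3
C5: sp
C6: sp
C7: sp2 ✓
C8: sp2 ✓
C9: sp
C10: sp
C11: sp2 ✓
C12: sp2 ✓
C13: sp3
6 carbons are sp2.

6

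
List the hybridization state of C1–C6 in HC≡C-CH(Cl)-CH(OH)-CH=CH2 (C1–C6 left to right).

C1 (2 σ bonds, plus two π bonds) has steric number 2: sp.
C2 (2 σ bonds, plus two π bonds) has steric number 2: sp.
C3 carries 4 σ bonds, giving a steric number of 4, so it is sp3.
C4 — 4 σ bonds. Steric number 4, so sp3.
C5 — 3 σ bonds, plus one π bond. Steric number 3, so sp2.
C6 (3 σ bonds, plus one π bond) has steric number 3: sp2.

C1 sp, C2 sp, C3 sp3, C4 sp3, C5 sp2, C6 sp2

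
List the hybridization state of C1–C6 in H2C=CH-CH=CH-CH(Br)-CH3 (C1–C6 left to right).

C1 sp2, C2 sp2, C3 sp2, C4 sp2, C5 sp3, C6 sp3

C1: 3 σ bonds, plus one π bond — 3 electron domains, sp2.
C2: 3 σ bonds, plus one π bond — 3 electron domains, sp2.
C3 is sp2: 3 σ bonds, plus one π bond, 3 electron-density regions.
C4: 3 σ bonds, plus one π bond — 3 electron domains, sp2.
C5 carries 4 σ bonds, giving a steric number of 4, so it is sp3.
C6: 4 σ bonds — 4 electron domains, sp3.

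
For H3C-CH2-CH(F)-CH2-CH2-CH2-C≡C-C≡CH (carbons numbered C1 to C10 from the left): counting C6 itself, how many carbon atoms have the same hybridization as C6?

6

C6 is sp3 (only σ bonds).
C1: sp3 ✓
C2: sp3 ✓
C3: sp3 ✓
C4: sp3 ✓
C5: sp3 ✓
C6: sp3 ✓
C7: sp
C8: sp
C9: sp
C10: sp
6 carbons are sp3.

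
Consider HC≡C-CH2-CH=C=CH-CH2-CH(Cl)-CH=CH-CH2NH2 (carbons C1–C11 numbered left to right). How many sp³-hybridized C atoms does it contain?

4

C1: sp
C2: sp
C3: sp3 ✓
C4: sp2
C5: sp
C6: sp2
C7: sp3 ✓
C8: sp3 ✓
C9: sp2
C10: sp2
C11: sp3 ✓
C3, C7, C8, C11 → 4 sp3 carbons.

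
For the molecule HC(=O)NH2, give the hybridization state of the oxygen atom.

sp²

The oxygen atom: 1 σ bond and 2 lone pairs, plus one π bond — 3 electron domains, sp2.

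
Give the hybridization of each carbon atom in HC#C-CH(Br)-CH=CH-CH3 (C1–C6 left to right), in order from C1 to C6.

C1 is sp: 2 σ bonds, plus two π bonds, 2 electron-density regions.
C2 is sp: 2 σ bonds, plus two π bonds, 2 electron-density regions.
C3 — 4 σ bonds. Steric number 4, so sp3.
C4 is sp2: 3 σ bonds, plus one π bond, 3 electron-density regions.
C5 has 3 σ bonds, plus one π bond: steric number 3 → sp2.
C6: 4 σ bonds; 4 regions of electron density → sp3.

C1 sp, C2 sp, C3 sp3, C4 sp2, C5 sp2, C6 sp3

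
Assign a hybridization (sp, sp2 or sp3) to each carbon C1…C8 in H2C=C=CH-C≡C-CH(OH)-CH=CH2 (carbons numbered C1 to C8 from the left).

C1 carries 3 σ bonds, plus one π bond, giving a steric number of 3, so it is sp2.
C2 has 2 σ bonds, plus two π bonds: steric number 2 → sp.
C3 carries 3 σ bonds, plus one π bond, giving a steric number of 3, so it is sp2.
C4 — 2 σ bonds, plus two π bonds. Steric number 2, so sp.
C5 has 2 σ bonds, plus two π bonds: steric number 2 → sp.
C6: 4 σ bonds — 4 electron domains, sp3.
C7 carries 3 σ bonds, plus one π bond, giving a steric number of 3, so it is sp2.
C8 (3 σ bonds, plus one π bond) has steric number 3: sp2.

C1 sp2, C2 sp, C3 sp2, C4 sp, C5 sp, C6 sp3, C7 sp2, C8 sp2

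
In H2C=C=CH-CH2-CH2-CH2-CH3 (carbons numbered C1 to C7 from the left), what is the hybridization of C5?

C5 carries 4 σ bonds, giving a steric number of 4, so it is sp3.

sp³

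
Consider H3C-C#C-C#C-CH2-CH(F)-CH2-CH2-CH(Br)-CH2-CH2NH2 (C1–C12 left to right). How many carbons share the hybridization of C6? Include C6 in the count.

8

C6 is sp3 (only σ bonds).
C1: sp3 ✓
C2: sp
C3: sp
C4: sp
C5: sp
C6: sp3 ✓
C7: sp3 ✓
C8: sp3 ✓
C9: sp3 ✓
C10: sp3 ✓
C11: sp3 ✓
C12: sp3 ✓
8 carbons are sp3.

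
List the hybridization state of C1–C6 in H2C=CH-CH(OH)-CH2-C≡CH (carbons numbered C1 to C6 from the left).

C1 sp2, C2 sp2, C3 sp3, C4 sp3, C5 sp, C6 sp

C1 — 3 σ bonds, plus one π bond. Steric number 3, so sp2.
C2 carries 3 σ bonds, plus one π bond, giving a steric number of 3, so it is sp2.
C3: 4 σ bonds; 4 regions of electron density → sp3.
C4 is sp3: 4 σ bonds, 4 electron-density regions.
C5: 2 σ bonds, plus two π bonds; 2 regions of electron density → sp.
C6 carries 2 σ bonds, plus two π bonds, giving a steric number of 2, so it is sp.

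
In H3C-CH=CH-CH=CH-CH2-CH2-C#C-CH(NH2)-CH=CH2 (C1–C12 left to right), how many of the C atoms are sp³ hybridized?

4

C1: sp3 ✓
C2: sp2
C3: sp2
C4: sp2
C5: sp2
C6: sp3 ✓
C7: sp3 ✓
C8: sp
C9: sp
C10: sp3 ✓
C11: sp2
C12: sp2
C1, C6, C7, C10 → 4 sp3 carbons.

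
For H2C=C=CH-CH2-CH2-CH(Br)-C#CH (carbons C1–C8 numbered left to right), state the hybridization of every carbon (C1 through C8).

C1 sp2, C2 sp, C3 sp2, C4 sp3, C5 sp3, C6 sp3, C7 sp, C8 sp

C1 (3 σ bonds, plus one π bond) has steric number 3: sp2.
C2 carries 2 σ bonds, plus two π bonds, giving a steric number of 2, so it is sp.
C3 — 3 σ bonds, plus one π bond. Steric number 3, so sp2.
C4 (4 σ bonds) has steric number 4: sp3.
C5: 4 σ bonds; 4 regions of electron density → sp3.
C6 carries 4 σ bonds, giving a steric number of 4, so it is sp3.
C7: 2 σ bonds, plus two π bonds — 2 electron domains, sp.
C8 — 2 σ bonds, plus two π bonds. Steric number 2, so sp.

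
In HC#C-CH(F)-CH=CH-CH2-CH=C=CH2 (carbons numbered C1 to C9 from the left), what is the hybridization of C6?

C6: 4 σ bonds; 4 regions of electron density → sp3.

sp³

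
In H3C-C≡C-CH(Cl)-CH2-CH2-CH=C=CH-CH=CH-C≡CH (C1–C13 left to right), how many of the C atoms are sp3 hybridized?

C1: sp3 ✓
C2: sp
C3: sp
C4: sp3 ✓
C5: sp3 ✓
C6: sp3 ✓
C7: sp2
C8: sp
C9: sp2
C10: sp2
C11: sp2
C12: sp
C13: sp
C1, C4, C5, C6 → 4 sp3 carbons.

4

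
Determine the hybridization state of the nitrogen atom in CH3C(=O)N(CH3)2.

sp²

Amide resonance: N lone pair conjugated with C=O → sp2.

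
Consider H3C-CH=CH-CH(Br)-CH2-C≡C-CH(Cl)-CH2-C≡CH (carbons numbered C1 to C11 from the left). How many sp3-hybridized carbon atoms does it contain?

5

C1: sp3 ✓
C2: sp2
C3: sp2
C4: sp3 ✓
C5: sp3 ✓
C6: sp
C7: sp
C8: sp3 ✓
C9: sp3 ✓
C10: sp
C11: sp
C1, C4, C5, C8, C9 → 5 sp3 carbons.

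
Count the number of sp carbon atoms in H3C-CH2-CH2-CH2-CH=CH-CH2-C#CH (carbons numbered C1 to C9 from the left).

2

C1: sp3
C2: sp3
C3: sp3
C4: sp3
C5: sp2
C6: sp2
C7: sp3
C8: sp ✓
C9: sp ✓
C8, C9 → 2 sp carbons.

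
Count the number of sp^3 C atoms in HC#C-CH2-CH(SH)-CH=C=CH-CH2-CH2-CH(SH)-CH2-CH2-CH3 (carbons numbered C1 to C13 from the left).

C1: sp
C2: sp
C3: sp3 ✓
C4: sp3 ✓
C5: sp2
C6: sp
C7: sp2
C8: sp3 ✓
C9: sp3 ✓
C10: sp3 ✓
C11: sp3 ✓
C12: sp3 ✓
C13: sp3 ✓
C3, C4, C8, C9, C10, C11, C12, C13 → 8 sp3 carbons.

8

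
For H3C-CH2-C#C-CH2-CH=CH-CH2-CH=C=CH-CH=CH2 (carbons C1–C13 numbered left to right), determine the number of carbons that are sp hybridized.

3

C1: sp3
C2: sp3
C3: sp ✓
C4: sp ✓
C5: sp3
C6: sp2
C7: sp2
C8: sp3
C9: sp2
C10: sp ✓
C11: sp2
C12: sp2
C13: sp2
C3, C4, C10 → 3 sp carbons.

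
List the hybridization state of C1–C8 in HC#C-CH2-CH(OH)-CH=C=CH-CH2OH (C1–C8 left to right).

C1 sp, C2 sp, C3 sp3, C4 sp3, C5 sp2, C6 sp, C7 sp2, C8 sp3

C1: 2 σ bonds, plus two π bonds — 2 electron domains, sp.
C2: 2 σ bonds, plus two π bonds — 2 electron domains, sp.
C3: 4 σ bonds; 4 regions of electron density → sp3.
C4: 4 σ bonds — 4 electron domains, sp3.
C5 has 3 σ bonds, plus one π bond: steric number 3 → sp2.
C6 (2 σ bonds, plus two π bonds) has steric number 2: sp.
C7: 3 σ bonds, plus one π bond; 3 regions of electron density → sp2.
C8 — 4 σ bonds. Steric number 4, so sp3.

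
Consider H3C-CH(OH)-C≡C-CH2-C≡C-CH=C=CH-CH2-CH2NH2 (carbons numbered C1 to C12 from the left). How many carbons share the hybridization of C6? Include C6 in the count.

C6 is sp (two π bonds).
C1: sp3
C2: sp3
C3: sp ✓
C4: sp ✓
C5: sp3
C6: sp ✓
C7: sp ✓
C8: sp2
C9: sp ✓
C10: sp2
C11: sp3
C12: sp3
5 carbons are sp.

5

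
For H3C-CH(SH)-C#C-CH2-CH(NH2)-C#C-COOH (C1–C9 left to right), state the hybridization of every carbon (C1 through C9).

C1 sp3, C2 sp3, C3 sp, C4 sp, C5 sp3, C6 sp3, C7 sp, C8 sp, C9 sp2

C1: 4 σ bonds — 4 electron domains, sp3.
C2 (4 σ bonds) has steric number 4: sp3.
C3 has 2 σ bonds, plus two π bonds: steric number 2 → sp.
C4 carries 2 σ bonds, plus two π bonds, giving a steric number of 2, so it is sp.
C5 — 4 σ bonds. Steric number 4, so sp3.
C6: 4 σ bonds — 4 electron domains, sp3.
C7: 2 σ bonds, plus two π bonds — 2 electron domains, sp.
C8: 2 σ bonds, plus two π bonds — 2 electron domains, sp.
C9 has 3 σ bonds, plus one π bond: steric number 3 → sp2.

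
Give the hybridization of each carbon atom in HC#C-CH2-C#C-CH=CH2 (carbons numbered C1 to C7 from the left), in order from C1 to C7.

C1 has 2 σ bonds, plus two π bonds: steric number 2 → sp.
C2: 2 σ bonds, plus two π bonds; 2 regions of electron density → sp.
C3: 4 σ bonds — 4 electron domains, sp3.
C4 (2 σ bonds, plus two π bonds) has steric number 2: sp.
C5 (2 σ bonds, plus two π bonds) has steric number 2: sp.
C6 carries 3 σ bonds, plus one π bond, giving a steric number of 3, so it is sp2.
C7: 3 σ bonds, plus one π bond — 3 electron domains, sp2.

C1 sp, C2 sp, C3 sp3, C4 sp, C5 sp, C6 sp2, C7 sp2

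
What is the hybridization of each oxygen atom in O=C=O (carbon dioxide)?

sp^2

One σ bond + two lone pairs = steric number 3 → sp2.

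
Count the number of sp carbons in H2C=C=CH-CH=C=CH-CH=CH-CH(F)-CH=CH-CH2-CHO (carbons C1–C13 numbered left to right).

C1: sp2
C2: sp ✓
C3: sp2
C4: sp2
C5: sp ✓
C6: sp2
C7: sp2
C8: sp2
C9: sp3
C10: sp2
C11: sp2
C12: sp3
C13: sp2
C2, C5 → 2 sp carbons.

2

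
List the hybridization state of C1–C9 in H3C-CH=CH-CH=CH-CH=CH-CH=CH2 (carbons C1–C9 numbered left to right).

C1 sp3, C2 sp2, C3 sp2, C4 sp2, C5 sp2, C6 sp2, C7 sp2, C8 sp2, C9 sp2

C1 (4 σ bonds) has steric number 4: sp3.
C2 has 3 σ bonds, plus one π bond: steric number 3 → sp2.
C3 is sp2: 3 σ bonds, plus one π bond, 3 electron-density regions.
C4 — 3 σ bonds, plus one π bond. Steric number 3, so sp2.
C5: 3 σ bonds, plus one π bond; 3 regions of electron density → sp2.
C6 — 3 σ bonds, plus one π bond. Steric number 3, so sp2.
C7 (3 σ bonds, plus one π bond) has steric number 3: sp2.
C8 carries 3 σ bonds, plus one π bond, giving a steric number of 3, so it is sp2.
C9 has 3 σ bonds, plus one π bond: steric number 3 → sp2.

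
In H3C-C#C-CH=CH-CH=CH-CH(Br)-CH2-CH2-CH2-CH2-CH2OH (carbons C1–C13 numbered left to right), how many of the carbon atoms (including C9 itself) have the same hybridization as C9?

C9 is sp3 (only σ bonds).
C1: sp3 ✓
C2: sp
C3: sp
C4: sp2
C5: sp2
C6: sp2
C7: sp2
C8: sp3 ✓
C9: sp3 ✓
C10: sp3 ✓
C11: sp3 ✓
C12: sp3 ✓
C13: sp3 ✓
7 carbons are sp3.

7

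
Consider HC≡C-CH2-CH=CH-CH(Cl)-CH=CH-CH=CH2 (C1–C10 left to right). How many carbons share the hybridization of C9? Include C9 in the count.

6

C9 is sp2 (one π bond).
C1: sp
C2: sp
C3: sp3
C4: sp2 ✓
C5: sp2 ✓
C6: sp3
C7: sp2 ✓
C8: sp2 ✓
C9: sp2 ✓
C10: sp2 ✓
6 carbons are sp2.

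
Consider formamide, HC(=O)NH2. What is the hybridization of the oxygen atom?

sp²

The oxygen atom carries 1 σ bond and 2 lone pairs, plus one π bond, giving a steric number of 3, so it is sp2.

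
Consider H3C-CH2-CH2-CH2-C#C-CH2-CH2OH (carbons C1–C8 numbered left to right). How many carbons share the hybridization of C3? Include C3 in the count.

C3 is sp3 (only σ bonds).
C1: sp3 ✓
C2: sp3 ✓
C3: sp3 ✓
C4: sp3 ✓
C5: sp
C6: sp
C7: sp3 ✓
C8: sp3 ✓
6 carbons are sp3.

6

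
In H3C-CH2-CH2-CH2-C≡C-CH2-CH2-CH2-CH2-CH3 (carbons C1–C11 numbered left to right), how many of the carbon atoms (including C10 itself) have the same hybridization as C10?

9

C10 is sp3 (only σ bonds).
C1: sp3 ✓
C2: sp3 ✓
C3: sp3 ✓
C4: sp3 ✓
C5: sp
C6: sp
C7: sp3 ✓
C8: sp3 ✓
C9: sp3 ✓
C10: sp3 ✓
C11: sp3 ✓
9 carbons are sp3.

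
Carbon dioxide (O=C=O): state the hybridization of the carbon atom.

Two σ bonds, two π bonds → steric number 2 → sp.

sp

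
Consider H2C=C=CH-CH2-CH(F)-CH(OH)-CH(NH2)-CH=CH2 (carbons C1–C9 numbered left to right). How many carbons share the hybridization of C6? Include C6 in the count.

4

C6 is sp3 (only σ bonds).
C1: sp2
C2: sp
C3: sp2
C4: sp3 ✓
C5: sp3 ✓
C6: sp3 ✓
C7: sp3 ✓
C8: sp2
C9: sp2
4 carbons are sp3.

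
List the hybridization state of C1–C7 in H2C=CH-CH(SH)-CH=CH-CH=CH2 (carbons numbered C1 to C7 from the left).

C1: 3 σ bonds, plus one π bond — 3 electron domains, sp2.
C2: 3 σ bonds, plus one π bond — 3 electron domains, sp2.
C3 (4 σ bonds) has steric number 4: sp3.
C4 is sp2: 3 σ bonds, plus one π bond, 3 electron-density regions.
C5 carries 3 σ bonds, plus one π bond, giving a steric number of 3, so it is sp2.
C6 — 3 σ bonds, plus one π bond. Steric number 3, so sp2.
C7: 3 σ bonds, plus one π bond; 3 regions of electron density → sp2.

C1 sp2, C2 sp2, C3 sp3, C4 sp2, C5 sp2, C6 sp2, C7 sp2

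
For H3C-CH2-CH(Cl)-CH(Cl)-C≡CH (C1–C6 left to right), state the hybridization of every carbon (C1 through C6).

C1 sp3, C2 sp3, C3 sp3, C4 sp3, C5 sp, C6 sp

C1 carries 4 σ bonds, giving a steric number of 4, so it is sp3.
C2 carries 4 σ bonds, giving a steric number of 4, so it is sp3.
C3 (4 σ bonds) has steric number 4: sp3.
C4: 4 σ bonds; 4 regions of electron density → sp3.
C5: 2 σ bonds, plus two π bonds; 2 regions of electron density → sp.
C6 is sp: 2 σ bonds, plus two π bonds, 2 electron-density regions.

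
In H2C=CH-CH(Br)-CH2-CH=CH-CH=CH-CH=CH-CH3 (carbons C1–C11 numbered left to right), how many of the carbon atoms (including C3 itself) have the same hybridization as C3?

C3 is sp3 (only σ bonds).
C1: sp2
C2: sp2
C3: sp3 ✓
C4: sp3 ✓
C5: sp2
C6: sp2
C7: sp2
C8: sp2
C9: sp2
C10: sp2
C11: sp3 ✓
3 carbons are sp3.

3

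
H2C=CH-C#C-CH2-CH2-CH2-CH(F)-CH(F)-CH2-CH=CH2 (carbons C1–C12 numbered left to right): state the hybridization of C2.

C2 (3 σ bonds, plus one π bond) has steric number 3: sp2.

sp^2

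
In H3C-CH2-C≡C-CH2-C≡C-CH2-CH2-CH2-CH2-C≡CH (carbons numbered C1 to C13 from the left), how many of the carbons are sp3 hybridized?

7

C1: sp3 ✓
C2: sp3 ✓
C3: sp
C4: sp
C5: sp3 ✓
C6: sp
C7: sp
C8: sp3 ✓
C9: sp3 ✓
C10: sp3 ✓
C11: sp3 ✓
C12: sp
C13: sp
C1, C2, C5, C8, C9, C10, C11 → 7 sp3 carbons.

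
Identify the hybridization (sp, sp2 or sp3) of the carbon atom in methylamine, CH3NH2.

sp^3

The carbon atom (4 σ bonds) has steric number 4: sp3.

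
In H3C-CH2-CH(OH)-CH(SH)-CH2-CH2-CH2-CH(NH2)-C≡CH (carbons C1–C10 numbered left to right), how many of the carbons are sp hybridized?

2

C1: sp3
C2: sp3
C3: sp3
C4: sp3
C5: sp3
C6: sp3
C7: sp3
C8: sp3
C9: sp ✓
C10: sp ✓
C9, C10 → 2 sp carbons.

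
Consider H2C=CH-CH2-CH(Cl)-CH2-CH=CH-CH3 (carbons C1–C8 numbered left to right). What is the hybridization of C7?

C7 has 3 σ bonds, plus one π bond: steric number 3 → sp2.

sp2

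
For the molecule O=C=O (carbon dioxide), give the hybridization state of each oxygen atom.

sp2

One σ bond + two lone pairs = steric number 3 → sp2.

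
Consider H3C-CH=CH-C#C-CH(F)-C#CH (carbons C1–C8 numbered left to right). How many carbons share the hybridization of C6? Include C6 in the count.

C6 is sp3 (only σ bonds).
C1: sp3 ✓
C2: sp2
C3: sp2
C4: sp
C5: sp
C6: sp3 ✓
C7: sp
C8: sp
2 carbons are sp3.

2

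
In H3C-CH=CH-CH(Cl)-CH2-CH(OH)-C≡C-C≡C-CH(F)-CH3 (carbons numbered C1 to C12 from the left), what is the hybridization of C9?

C9 (2 σ bonds, plus two π bonds) has steric number 2: sp.

sp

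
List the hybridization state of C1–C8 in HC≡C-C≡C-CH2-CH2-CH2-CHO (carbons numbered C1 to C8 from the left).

C1 has 2 σ bonds, plus two π bonds: steric number 2 → sp.
C2 carries 2 σ bonds, plus two π bonds, giving a steric number of 2, so it is sp.
C3 has 2 σ bonds, plus two π bonds: steric number 2 → sp.
C4 — 2 σ bonds, plus two π bonds. Steric number 2, so sp.
C5: 4 σ bonds — 4 electron domains, sp3.
C6 — 4 σ bonds. Steric number 4, so sp3.
C7: 4 σ bonds — 4 electron domains, sp3.
C8 carries 3 σ bonds, plus one π bond, giving a steric number of 3, so it is sp2.

C1 sp, C2 sp, C3 sp, C4 sp, C5 sp3, C6 sp3, C7 sp3, C8 sp2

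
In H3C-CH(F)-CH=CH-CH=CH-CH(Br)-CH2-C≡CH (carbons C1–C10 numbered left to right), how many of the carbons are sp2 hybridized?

C1: sp3
C2: sp3
C3: sp2 ✓
C4: sp2 ✓
C5: sp2 ✓
C6: sp2 ✓
C7: sp3
C8: sp3
C9: sp
C10: sp
C3, C4, C5, C6 → 4 sp2 carbons.

4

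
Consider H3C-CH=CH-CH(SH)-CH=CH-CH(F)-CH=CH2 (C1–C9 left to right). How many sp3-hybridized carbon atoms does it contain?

3

C1: sp3 ✓
C2: sp2
C3: sp2
C4: sp3 ✓
C5: sp2
C6: sp2
C7: sp3 ✓
C8: sp2
C9: sp2
C1, C4, C7 → 3 sp3 carbons.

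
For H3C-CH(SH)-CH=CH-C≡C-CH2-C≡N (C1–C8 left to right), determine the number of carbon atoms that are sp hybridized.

C1: sp3
C2: sp3
C3: sp2
C4: sp2
C5: sp ✓
C6: sp ✓
C7: sp3
C8: sp ✓
C5, C6, C8 → 3 sp carbons.

3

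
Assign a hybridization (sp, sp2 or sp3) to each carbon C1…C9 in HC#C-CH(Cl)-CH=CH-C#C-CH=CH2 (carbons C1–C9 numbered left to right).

C1 — 2 σ bonds, plus two π bonds. Steric number 2, so sp.
C2: 2 σ bonds, plus two π bonds — 2 electron domains, sp.
C3 — 4 σ bonds. Steric number 4, so sp3.
C4 is sp2: 3 σ bonds, plus one π bond, 3 electron-density regions.
C5 (3 σ bonds, plus one π bond) has steric number 3: sp2.
C6 — 2 σ bonds, plus two π bonds. Steric number 2, so sp.
C7 carries 2 σ bonds, plus two π bonds, giving a steric number of 2, so it is sp.
C8: 3 σ bonds, plus one π bond — 3 electron domains, sp2.
C9 carries 3 σ bonds, plus one π bond, giving a steric number of 3, so it is sp2.

C1 sp, C2 sp, C3 sp3, C4 sp2, C5 sp2, C6 sp, C7 sp, C8 sp2, C9 sp2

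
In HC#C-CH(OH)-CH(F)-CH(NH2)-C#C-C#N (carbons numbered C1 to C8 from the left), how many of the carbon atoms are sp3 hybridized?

C1: sp
C2: sp
C3: sp3 ✓
C4: sp3 ✓
C5: sp3 ✓
C6: sp
C7: sp
C8: sp
C3, C4, C5 → 3 sp3 carbons.

3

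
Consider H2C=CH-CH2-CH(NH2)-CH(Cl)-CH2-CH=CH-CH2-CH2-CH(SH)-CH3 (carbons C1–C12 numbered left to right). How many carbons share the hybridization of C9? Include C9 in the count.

8

C9 is sp3 (only σ bonds).
C1: sp2
C2: sp2
C3: sp3 ✓
C4: sp3 ✓
C5: sp3 ✓
C6: sp3 ✓
C7: sp2
C8: sp2
C9: sp3 ✓
C10: sp3 ✓
C11: sp3 ✓
C12: sp3 ✓
8 carbons are sp3.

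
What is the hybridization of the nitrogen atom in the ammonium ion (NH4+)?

sp^3

Four σ bonds, no lone pair → sp3, tetrahedral.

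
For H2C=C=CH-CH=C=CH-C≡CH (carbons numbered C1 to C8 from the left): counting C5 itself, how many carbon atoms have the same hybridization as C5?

C5 is sp (two π bonds).
C1: sp2
C2: sp ✓
C3: sp2
C4: sp2
C5: sp ✓
C6: sp2
C7: sp ✓
C8: sp ✓
4 carbons are sp.

4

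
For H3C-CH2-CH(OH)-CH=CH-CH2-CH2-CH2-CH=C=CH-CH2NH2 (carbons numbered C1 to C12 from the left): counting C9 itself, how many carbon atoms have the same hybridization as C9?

4

C9 is sp2 (one π bond).
C1: sp3
C2: sp3
C3: sp3
C4: sp2 ✓
C5: sp2 ✓
C6: sp3
C7: sp3
C8: sp3
C9: sp2 ✓
C10: sp
C11: sp2 ✓
C12: sp3
4 carbons are sp2.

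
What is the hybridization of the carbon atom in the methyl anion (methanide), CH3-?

sp³

Three σ bonds + one lone pair = steric number 4 → sp3, pyramidal.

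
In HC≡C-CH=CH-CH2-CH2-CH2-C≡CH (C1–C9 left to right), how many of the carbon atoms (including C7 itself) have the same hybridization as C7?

C7 is sp3 (only σ bonds).
C1: sp
C2: sp
C3: sp2
C4: sp2
C5: sp3 ✓
C6: sp3 ✓
C7: sp3 ✓
C8: sp
C9: sp
3 carbons are sp3.

3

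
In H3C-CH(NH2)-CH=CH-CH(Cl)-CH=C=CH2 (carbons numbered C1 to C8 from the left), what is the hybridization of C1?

sp³

C1: 4 σ bonds; 4 regions of electron density → sp3.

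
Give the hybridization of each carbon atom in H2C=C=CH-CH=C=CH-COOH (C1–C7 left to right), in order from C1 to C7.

C1 carries 3 σ bonds, plus one π bond, giving a steric number of 3, so it is sp2.
C2 carries 2 σ bonds, plus two π bonds, giving a steric number of 2, so it is sp.
C3: 3 σ bonds, plus one π bond; 3 regions of electron density → sp2.
C4: 3 σ bonds, plus one π bond; 3 regions of electron density → sp2.
C5: 2 σ bonds, plus two π bonds; 2 regions of electron density → sp.
C6 has 3 σ bonds, plus one π bond: steric number 3 → sp2.
C7 carries 3 σ bonds, plus one π bond, giving a steric number of 3, so it is sp2.

C1 sp2, C2 sp, C3 sp2, C4 sp2, C5 sp, C6 sp2, C7 sp2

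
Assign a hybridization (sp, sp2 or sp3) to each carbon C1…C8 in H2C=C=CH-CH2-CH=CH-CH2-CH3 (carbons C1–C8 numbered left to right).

C1: 3 σ bonds, plus one π bond; 3 regions of electron density → sp2.
C2 is sp: 2 σ bonds, plus two π bonds, 2 electron-density regions.
C3: 3 σ bonds, plus one π bond; 3 regions of electron density → sp2.
C4: 4 σ bonds; 4 regions of electron density → sp3.
C5 has 3 σ bonds, plus one π bond: steric number 3 → sp2.
C6 — 3 σ bonds, plus one π bond. Steric number 3, so sp2.
C7 (4 σ bonds) has steric number 4: sp3.
C8 carries 4 σ bonds, giving a steric number of 4, so it is sp3.

C1 sp2, C2 sp, C3 sp2, C4 sp3, C5 sp2, C6 sp2, C7 sp3, C8 sp3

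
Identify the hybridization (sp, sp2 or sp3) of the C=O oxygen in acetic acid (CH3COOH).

The C=O oxygen is sp2: 1 σ bond and 2 lone pairs, plus one π bond, 3 electron-density regions.

sp²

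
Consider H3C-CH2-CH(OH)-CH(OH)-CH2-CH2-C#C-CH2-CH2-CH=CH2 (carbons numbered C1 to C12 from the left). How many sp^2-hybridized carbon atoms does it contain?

2

C1: sp3
C2: sp3
C3: sp3
C4: sp3
C5: sp3
C6: sp3
C7: sp
C8: sp
C9: sp3
C10: sp3
C11: sp2 ✓
C12: sp2 ✓
C11, C12 → 2 sp2 carbons.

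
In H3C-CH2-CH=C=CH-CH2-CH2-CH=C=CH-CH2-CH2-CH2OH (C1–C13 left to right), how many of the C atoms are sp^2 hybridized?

C1: sp3
C2: sp3
C3: sp2 ✓
C4: sp
C5: sp2 ✓
C6: sp3
C7: sp3
C8: sp2 ✓
C9: sp
C10: sp2 ✓
C11: sp3
C12: sp3
C13: sp3
C3, C5, C8, C10 → 4 sp2 carbons.

4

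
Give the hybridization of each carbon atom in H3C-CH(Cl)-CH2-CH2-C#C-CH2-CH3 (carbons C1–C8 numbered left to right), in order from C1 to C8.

C1 (4 σ bonds) has steric number 4: sp3.
C2 — 4 σ bonds. Steric number 4, so sp3.
C3 carries 4 σ bonds, giving a steric number of 4, so it is sp3.
C4 (4 σ bonds) has steric number 4: sp3.
C5 carries 2 σ bonds, plus two π bonds, giving a steric number of 2, so it is sp.
C6 is sp: 2 σ bonds, plus two π bonds, 2 electron-density regions.
C7 is sp3: 4 σ bonds, 4 electron-density regions.
C8 (4 σ bonds) has steric number 4: sp3.

C1 sp3, C2 sp3, C3 sp3, C4 sp3, C5 sp, C6 sp, C7 sp3, C8 sp3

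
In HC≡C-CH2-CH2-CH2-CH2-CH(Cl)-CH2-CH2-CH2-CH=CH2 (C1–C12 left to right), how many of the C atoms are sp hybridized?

C1: sp ✓
C2: sp ✓
C3: sp3
C4: sp3
C5: sp3
C6: sp3
C7: sp3
C8: sp3
C9: sp3
C10: sp3
C11: sp2
C12: sp2
C1, C2 → 2 sp carbons.

2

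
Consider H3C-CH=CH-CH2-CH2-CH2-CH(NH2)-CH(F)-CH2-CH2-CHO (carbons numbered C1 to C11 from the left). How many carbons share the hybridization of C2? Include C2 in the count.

3

C2 is sp2 (one π bond).
C1: sp3
C2: sp2 ✓
C3: sp2 ✓
C4: sp3
C5: sp3
C6: sp3
C7: sp3
C8: sp3
C9: sp3
C10: sp3
C11: sp2 ✓
3 carbons are sp2.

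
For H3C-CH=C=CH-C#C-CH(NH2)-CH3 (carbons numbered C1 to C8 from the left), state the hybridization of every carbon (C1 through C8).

C1 carries 4 σ bonds, giving a steric number of 4, so it is sp3.
C2 carries 3 σ bonds, plus one π bond, giving a steric number of 3, so it is sp2.
C3 is sp: 2 σ bonds, plus two π bonds, 2 electron-density regions.
C4 has 3 σ bonds, plus one π bond: steric number 3 → sp2.
C5 carries 2 σ bonds, plus two π bonds, giving a steric number of 2, so it is sp.
C6 (2 σ bonds, plus two π bonds) has steric number 2: sp.
C7: 4 σ bonds; 4 regions of electron density → sp3.
C8: 4 σ bonds — 4 electron domains, sp3.

C1 sp3, C2 sp2, C3 sp, C4 sp2, C5 sp, C6 sp, C7 sp3, C8 sp3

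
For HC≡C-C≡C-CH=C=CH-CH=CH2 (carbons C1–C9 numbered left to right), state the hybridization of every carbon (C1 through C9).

C1: 2 σ bonds, plus two π bonds — 2 electron domains, sp.
C2: 2 σ bonds, plus two π bonds — 2 electron domains, sp.
C3: 2 σ bonds, plus two π bonds — 2 electron domains, sp.
C4 (2 σ bonds, plus two π bonds) has steric number 2: sp.
C5 (3 σ bonds, plus one π bond) has steric number 3: sp2.
C6 carries 2 σ bonds, plus two π bonds, giving a steric number of 2, so it is sp.
C7 has 3 σ bonds, plus one π bond: steric number 3 → sp2.
C8 is sp2: 3 σ bonds, plus one π bond, 3 electron-density regions.
C9: 3 σ bonds, plus one π bond — 3 electron domains, sp2.

C1 sp, C2 sp, C3 sp, C4 sp, C5 sp2, C6 sp, C7 sp2, C8 sp2, C9 sp2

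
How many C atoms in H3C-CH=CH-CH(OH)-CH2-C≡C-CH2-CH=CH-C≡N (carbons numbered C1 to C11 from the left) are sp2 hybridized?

4

C1: sp3
C2: sp2 ✓
C3: sp2 ✓
C4: sp3
C5: sp3
C6: sp
C7: sp
C8: sp3
C9: sp2 ✓
C10: sp2 ✓
C11: sp
C2, C3, C9, C10 → 4 sp2 carbons.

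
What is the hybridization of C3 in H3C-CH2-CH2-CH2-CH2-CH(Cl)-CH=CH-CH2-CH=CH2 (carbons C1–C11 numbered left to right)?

C3 has 4 σ bonds: steric number 4 → sp3.

sp³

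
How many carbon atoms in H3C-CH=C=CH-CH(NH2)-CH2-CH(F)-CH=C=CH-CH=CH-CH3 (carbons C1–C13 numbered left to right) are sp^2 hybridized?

C1: sp3
C2: sp2 ✓
C3: sp
C4: sp2 ✓
C5: sp3
C6: sp3
C7: sp3
C8: sp2 ✓
C9: sp
C10: sp2 ✓
C11: sp2 ✓
C12: sp2 ✓
C13: sp3
C2, C4, C8, C10, C11, C12 → 6 sp2 carbons.

6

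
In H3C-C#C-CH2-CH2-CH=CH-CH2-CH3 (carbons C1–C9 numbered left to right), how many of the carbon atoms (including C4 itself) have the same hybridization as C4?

C4 is sp3 (only σ bonds).
C1: sp3 ✓
C2: sp
C3: sp
C4: sp3 ✓
C5: sp3 ✓
C6: sp2
C7: sp2
C8: sp3 ✓
C9: sp3 ✓
5 carbons are sp3.

5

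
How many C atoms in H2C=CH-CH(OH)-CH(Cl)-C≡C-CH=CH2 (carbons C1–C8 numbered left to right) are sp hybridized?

C1: sp2
C2: sp2
C3: sp3
C4: sp3
C5: sp ✓
C6: sp ✓
C7: sp2
C8: sp2
C5, C6 → 2 sp carbons.

2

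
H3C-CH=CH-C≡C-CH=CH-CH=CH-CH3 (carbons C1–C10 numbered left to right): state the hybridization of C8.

C8 has 3 σ bonds, plus one π bond: steric number 3 → sp2.

sp2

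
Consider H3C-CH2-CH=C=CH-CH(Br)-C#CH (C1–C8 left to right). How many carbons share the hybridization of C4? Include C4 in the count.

3

C4 is sp (two π bonds).
C1: sp3
C2: sp3
C3: sp2
C4: sp ✓
C5: sp2
C6: sp3
C7: sp ✓
C8: sp ✓
3 carbons are sp.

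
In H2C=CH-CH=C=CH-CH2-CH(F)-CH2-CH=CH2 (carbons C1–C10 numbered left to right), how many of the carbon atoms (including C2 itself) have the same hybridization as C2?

C2 is sp2 (one π bond).
C1: sp2 ✓
C2: sp2 ✓
C3: sp2 ✓
C4: sp
C5: sp2 ✓
C6: sp3
C7: sp3
C8: sp3
C9: sp2 ✓
C10: sp2 ✓
6 carbons are sp2.

6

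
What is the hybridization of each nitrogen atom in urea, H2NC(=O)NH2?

Both N lone pairs are conjugated with the C=O; planar sp2.

sp^2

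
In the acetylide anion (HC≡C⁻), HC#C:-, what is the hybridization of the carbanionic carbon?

sp

One σ bond + one lone pair = steric number 2 → sp.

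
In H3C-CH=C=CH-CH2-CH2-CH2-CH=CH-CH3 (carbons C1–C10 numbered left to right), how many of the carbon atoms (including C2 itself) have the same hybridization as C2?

4

C2 is sp2 (one π bond).
C1: sp3
C2: sp2 ✓
C3: sp
C4: sp2 ✓
C5: sp3
C6: sp3
C7: sp3
C8: sp2 ✓
C9: sp2 ✓
C10: sp3
4 carbons are sp2.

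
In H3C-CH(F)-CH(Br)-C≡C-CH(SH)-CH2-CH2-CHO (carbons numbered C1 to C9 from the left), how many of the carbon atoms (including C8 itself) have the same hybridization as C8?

6

C8 is sp3 (only σ bonds).
C1: sp3 ✓
C2: sp3 ✓
C3: sp3 ✓
C4: sp
C5: sp
C6: sp3 ✓
C7: sp3 ✓
C8: sp3 ✓
C9: sp2
6 carbons are sp3.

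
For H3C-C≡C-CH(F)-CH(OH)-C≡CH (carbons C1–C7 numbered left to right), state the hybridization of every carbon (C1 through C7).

C1 — 4 σ bonds. Steric number 4, so sp3.
C2 — 2 σ bonds, plus two π bonds. Steric number 2, so sp.
C3 — 2 σ bonds, plus two π bonds. Steric number 2, so sp.
C4: 4 σ bonds; 4 regions of electron density → sp3.
C5 carries 4 σ bonds, giving a steric number of 4, so it is sp3.
C6: 2 σ bonds, plus two π bonds — 2 electron domains, sp.
C7: 2 σ bonds, plus two π bonds; 2 regions of electron density → sp.

C1 sp3, C2 sp, C3 sp, C4 sp3, C5 sp3, C6 sp, C7 sp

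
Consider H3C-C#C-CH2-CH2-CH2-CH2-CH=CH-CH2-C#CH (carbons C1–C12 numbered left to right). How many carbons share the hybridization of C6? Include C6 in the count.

6

C6 is sp3 (only σ bonds).
C1: sp3 ✓
C2: sp
C3: sp
C4: sp3 ✓
C5: sp3 ✓
C6: sp3 ✓
C7: sp3 ✓
C8: sp2
C9: sp2
C10: sp3 ✓
C11: sp
C12: sp
6 carbons are sp3.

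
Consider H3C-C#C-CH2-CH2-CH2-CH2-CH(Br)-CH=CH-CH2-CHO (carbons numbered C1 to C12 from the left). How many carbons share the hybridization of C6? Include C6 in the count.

C6 is sp3 (only σ bonds).
C1: sp3 ✓
C2: sp
C3: sp
C4: sp3 ✓
C5: sp3 ✓
C6: sp3 ✓
C7: sp3 ✓
C8: sp3 ✓
C9: sp2
C10: sp2
C11: sp3 ✓
C12: sp2
7 carbons are sp3.

7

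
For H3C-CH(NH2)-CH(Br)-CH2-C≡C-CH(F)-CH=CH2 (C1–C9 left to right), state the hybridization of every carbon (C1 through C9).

C1 sp3, C2 sp3, C3 sp3, C4 sp3, C5 sp, C6 sp, C7 sp3, C8 sp2, C9 sp2

C1 (4 σ bonds) has steric number 4: sp3.
C2 carries 4 σ bonds, giving a steric number of 4, so it is sp3.
C3 — 4 σ bonds. Steric number 4, so sp3.
C4 has 4 σ bonds: steric number 4 → sp3.
C5 is sp: 2 σ bonds, plus two π bonds, 2 electron-density regions.
C6 carries 2 σ bonds, plus two π bonds, giving a steric number of 2, so it is sp.
C7 carries 4 σ bonds, giving a steric number of 4, so it is sp3.
C8 is sp2: 3 σ bonds, plus one π bond, 3 electron-density regions.
C9 — 3 σ bonds, plus one π bond. Steric number 3, so sp2.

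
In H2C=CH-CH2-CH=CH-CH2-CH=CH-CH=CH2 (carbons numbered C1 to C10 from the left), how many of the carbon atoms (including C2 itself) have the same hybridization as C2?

8

C2 is sp2 (one π bond).
C1: sp2 ✓
C2: sp2 ✓
C3: sp3
C4: sp2 ✓
C5: sp2 ✓
C6: sp3
C7: sp2 ✓
C8: sp2 ✓
C9: sp2 ✓
C10: sp2 ✓
8 carbons are sp2.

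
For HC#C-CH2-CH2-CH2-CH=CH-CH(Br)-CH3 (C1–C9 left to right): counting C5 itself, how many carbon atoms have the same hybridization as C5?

5

C5 is sp3 (only σ bonds).
C1: sp
C2: sp
C3: sp3 ✓
C4: sp3 ✓
C5: sp3 ✓
C6: sp2
C7: sp2
C8: sp3 ✓
C9: sp3 ✓
5 carbons are sp3.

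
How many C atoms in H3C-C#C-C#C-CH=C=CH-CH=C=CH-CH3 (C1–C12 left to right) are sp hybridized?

6

C1: sp3
C2: sp ✓
C3: sp ✓
C4: sp ✓
C5: sp ✓
C6: sp2
C7: sp ✓
C8: sp2
C9: sp2
C10: sp ✓
C11: sp2
C12: sp3
C2, C3, C4, C5, C7, C10 → 6 sp carbons.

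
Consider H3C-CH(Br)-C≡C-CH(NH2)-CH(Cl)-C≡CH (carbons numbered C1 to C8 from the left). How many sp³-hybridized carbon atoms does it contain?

C1: sp3 ✓
C2: sp3 ✓
C3: sp
C4: sp
C5: sp3 ✓
C6: sp3 ✓
C7: sp
C8: sp
C1, C2, C5, C6 → 4 sp3 carbons.

4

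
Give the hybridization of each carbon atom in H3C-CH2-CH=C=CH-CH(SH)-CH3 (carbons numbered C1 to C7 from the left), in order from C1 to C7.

C1: 4 σ bonds — 4 electron domains, sp3.
C2 — 4 σ bonds. Steric number 4, so sp3.
C3 — 3 σ bonds, plus one π bond. Steric number 3, so sp2.
C4 is sp: 2 σ bonds, plus two π bonds, 2 electron-density regions.
C5 carries 3 σ bonds, plus one π bond, giving a steric number of 3, so it is sp2.
C6 — 4 σ bonds. Steric number 4, so sp3.
C7: 4 σ bonds — 4 electron domains, sp3.

C1 sp3, C2 sp3, C3 sp2, C4 sp, C5 sp2, C6 sp3, C7 sp3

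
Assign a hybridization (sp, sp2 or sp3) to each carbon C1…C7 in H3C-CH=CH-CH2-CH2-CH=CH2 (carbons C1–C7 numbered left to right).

C1 sp3, C2 sp2, C3 sp2, C4 sp3, C5 sp3, C6 sp2, C7 sp2

C1 has 4 σ bonds: steric number 4 → sp3.
C2 carries 3 σ bonds, plus one π bond, giving a steric number of 3, so it is sp2.
C3: 3 σ bonds, plus one π bond; 3 regions of electron density → sp2.
C4 is sp3: 4 σ bonds, 4 electron-density regions.
C5 is sp3: 4 σ bonds, 4 electron-density regions.
C6 carries 3 σ bonds, plus one π bond, giving a steric number of 3, so it is sp2.
C7 — 3 σ bonds, plus one π bond. Steric number 3, so sp2.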